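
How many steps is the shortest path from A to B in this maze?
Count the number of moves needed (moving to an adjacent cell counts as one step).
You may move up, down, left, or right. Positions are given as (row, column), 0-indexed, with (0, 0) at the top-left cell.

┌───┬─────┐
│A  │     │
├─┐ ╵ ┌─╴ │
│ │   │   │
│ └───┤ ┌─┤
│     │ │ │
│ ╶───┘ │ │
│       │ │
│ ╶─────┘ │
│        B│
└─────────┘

Using BFS to find shortest path:
Start: (0, 0), End: (4, 4)
Path found:
(0,0) → (0,1) → (1,1) → (1,2) → (0,2) → (0,3) → (0,4) → (1,4) → (1,3) → (2,3) → (3,3) → (3,2) → (3,1) → (3,0) → (4,0) → (4,1) → (4,2) → (4,3) → (4,4)
Number of steps: 18

Solution:

┌───┬─────┐
│A ↓│↱ → ↓│
├─┐ ╵ ┌─╴ │
│ │↳ ↑│↓ ↲│
│ └───┤ ┌─┤
│     │↓│ │
│ ╶───┘ │ │
│↓ ← ← ↲│ │
│ ╶─────┘ │
│↳ → → → B│
└─────────┘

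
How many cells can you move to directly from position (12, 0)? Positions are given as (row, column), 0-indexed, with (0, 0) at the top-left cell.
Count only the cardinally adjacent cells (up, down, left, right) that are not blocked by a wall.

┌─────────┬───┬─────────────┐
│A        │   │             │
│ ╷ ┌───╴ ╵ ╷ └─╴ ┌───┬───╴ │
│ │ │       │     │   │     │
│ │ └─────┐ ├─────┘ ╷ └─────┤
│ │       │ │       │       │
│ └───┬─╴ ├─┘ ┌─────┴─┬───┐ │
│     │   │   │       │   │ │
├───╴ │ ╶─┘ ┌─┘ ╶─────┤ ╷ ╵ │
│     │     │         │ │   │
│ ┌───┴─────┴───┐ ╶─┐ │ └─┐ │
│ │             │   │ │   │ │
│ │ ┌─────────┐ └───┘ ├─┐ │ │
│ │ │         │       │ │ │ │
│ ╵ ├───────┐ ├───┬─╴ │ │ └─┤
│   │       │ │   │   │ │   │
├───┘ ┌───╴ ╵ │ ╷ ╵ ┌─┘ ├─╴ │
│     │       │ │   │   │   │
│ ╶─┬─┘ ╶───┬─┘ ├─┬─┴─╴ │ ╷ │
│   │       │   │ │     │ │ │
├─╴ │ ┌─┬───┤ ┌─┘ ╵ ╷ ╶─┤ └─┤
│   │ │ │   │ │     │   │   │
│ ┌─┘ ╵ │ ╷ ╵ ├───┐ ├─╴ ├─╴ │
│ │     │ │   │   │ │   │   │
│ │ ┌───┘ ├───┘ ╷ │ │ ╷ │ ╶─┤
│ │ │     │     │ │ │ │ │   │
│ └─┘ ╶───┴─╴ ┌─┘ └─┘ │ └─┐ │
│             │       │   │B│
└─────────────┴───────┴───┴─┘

Checking passable neighbors of (12, 0):
Neighbors: (11, 0), (13, 0)
Count: 2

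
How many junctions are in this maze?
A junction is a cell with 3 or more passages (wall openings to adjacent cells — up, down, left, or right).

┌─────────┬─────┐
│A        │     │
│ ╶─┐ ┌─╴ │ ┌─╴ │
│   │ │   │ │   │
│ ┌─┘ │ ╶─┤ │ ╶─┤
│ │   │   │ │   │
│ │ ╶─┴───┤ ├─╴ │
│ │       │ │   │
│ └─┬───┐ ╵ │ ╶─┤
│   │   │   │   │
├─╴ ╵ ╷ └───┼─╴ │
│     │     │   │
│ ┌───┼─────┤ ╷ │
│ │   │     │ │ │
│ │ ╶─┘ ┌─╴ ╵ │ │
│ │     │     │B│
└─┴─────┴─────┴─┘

Checking each cell for number of passages:

Junctions found (3+ passages):
  (0, 2): 3 passages
  (1, 0): 3 passages
  (5, 1): 3 passages
  (5, 7): 3 passages
  (7, 5): 3 passages
Total junctions: 5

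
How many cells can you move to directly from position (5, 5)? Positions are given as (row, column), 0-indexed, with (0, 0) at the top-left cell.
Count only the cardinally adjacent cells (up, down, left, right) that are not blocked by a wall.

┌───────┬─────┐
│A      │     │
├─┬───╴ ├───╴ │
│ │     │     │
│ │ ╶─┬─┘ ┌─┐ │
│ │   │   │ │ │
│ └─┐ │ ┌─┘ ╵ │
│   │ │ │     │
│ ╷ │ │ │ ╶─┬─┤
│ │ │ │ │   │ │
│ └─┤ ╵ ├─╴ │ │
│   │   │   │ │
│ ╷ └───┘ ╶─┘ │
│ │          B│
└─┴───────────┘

Checking passable neighbors of (5, 5):
Neighbors: (4, 5), (5, 4)
Count: 2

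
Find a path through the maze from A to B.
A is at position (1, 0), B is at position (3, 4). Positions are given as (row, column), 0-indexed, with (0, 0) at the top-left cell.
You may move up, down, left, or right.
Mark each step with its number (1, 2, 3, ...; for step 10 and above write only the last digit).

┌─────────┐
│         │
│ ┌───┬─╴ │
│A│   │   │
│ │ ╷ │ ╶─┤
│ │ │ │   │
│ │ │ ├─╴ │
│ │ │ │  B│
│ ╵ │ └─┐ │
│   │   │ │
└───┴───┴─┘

Finding the shortest path from (1, 0) to (3, 4):
Path length: 10 steps
Directions: up → right → right → right → right → down → left → down → right → down

Solution:

┌─────────┐
│1 2 3 4 5│
│ ┌───┬─╴ │
│A│   │7 6│
│ │ ╷ │ ╶─┤
│ │ │ │8 9│
│ │ │ ├─╴ │
│ │ │ │  B│
│ ╵ │ └─┐ │
│   │   │ │
└───┴───┴─┘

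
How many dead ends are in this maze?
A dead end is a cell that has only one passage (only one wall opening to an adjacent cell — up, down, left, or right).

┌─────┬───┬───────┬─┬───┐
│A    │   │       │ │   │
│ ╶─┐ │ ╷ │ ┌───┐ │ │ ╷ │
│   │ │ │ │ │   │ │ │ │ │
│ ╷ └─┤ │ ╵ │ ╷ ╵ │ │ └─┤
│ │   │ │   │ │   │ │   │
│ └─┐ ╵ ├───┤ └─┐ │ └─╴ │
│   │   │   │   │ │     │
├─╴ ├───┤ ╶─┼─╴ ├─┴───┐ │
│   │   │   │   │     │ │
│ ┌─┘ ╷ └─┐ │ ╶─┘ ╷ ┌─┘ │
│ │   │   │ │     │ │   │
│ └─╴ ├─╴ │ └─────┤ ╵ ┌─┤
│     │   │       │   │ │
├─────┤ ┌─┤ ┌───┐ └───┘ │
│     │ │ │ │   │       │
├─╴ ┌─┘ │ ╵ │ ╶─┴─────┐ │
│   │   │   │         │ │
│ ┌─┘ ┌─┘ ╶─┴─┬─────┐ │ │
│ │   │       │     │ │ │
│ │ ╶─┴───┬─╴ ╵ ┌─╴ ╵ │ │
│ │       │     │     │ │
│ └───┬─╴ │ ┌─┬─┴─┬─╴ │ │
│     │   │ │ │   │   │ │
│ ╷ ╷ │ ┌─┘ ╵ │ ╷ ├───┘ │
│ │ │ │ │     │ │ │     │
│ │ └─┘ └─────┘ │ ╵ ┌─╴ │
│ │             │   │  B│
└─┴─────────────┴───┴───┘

Checking each cell for number of passages:

Dead ends found at positions:
  (0, 9)
  (1, 2)
  (1, 11)
  (3, 5)
  (3, 8)
  (4, 10)
  (5, 1)
  (6, 11)
  (7, 0)
  (7, 2)
  (7, 4)
  (7, 7)
  (9, 3)
  (10, 8)
  (11, 6)
  (11, 9)
  (12, 2)
  (12, 4)
  (13, 0)
  (13, 10)
Total dead ends: 20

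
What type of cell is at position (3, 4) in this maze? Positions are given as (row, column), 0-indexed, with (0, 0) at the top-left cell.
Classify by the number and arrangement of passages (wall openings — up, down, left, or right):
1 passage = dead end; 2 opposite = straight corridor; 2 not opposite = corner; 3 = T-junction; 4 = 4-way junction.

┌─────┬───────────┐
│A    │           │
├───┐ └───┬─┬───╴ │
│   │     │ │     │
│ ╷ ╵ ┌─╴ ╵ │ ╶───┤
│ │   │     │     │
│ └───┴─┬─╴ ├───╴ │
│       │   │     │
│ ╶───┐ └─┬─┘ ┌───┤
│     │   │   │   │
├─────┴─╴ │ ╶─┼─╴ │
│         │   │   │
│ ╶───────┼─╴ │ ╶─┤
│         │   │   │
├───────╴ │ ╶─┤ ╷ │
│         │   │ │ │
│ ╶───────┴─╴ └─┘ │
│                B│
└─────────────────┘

Checking cell at (3, 4):
Number of passages: 1
Cell type: dead end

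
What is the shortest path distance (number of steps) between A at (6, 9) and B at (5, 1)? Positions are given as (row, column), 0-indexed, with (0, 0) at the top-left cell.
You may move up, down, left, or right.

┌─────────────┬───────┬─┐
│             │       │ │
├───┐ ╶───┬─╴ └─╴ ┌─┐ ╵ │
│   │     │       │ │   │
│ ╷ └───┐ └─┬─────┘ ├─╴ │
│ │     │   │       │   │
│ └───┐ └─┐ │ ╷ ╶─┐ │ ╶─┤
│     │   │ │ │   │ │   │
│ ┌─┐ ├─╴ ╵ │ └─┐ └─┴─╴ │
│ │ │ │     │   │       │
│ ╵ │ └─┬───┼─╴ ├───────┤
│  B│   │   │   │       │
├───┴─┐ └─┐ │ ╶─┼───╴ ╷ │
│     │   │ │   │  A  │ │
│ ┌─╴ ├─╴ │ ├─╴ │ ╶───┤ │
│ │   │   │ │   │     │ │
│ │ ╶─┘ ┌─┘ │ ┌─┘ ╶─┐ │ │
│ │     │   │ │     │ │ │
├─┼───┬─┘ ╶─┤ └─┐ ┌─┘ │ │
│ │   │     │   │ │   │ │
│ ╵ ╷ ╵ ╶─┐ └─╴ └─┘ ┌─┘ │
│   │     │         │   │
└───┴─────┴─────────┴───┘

Finding path from (6, 9) to (5, 1):
Path: (6,9) → (6,8) → (7,8) → (7,9) → (7,10) → (8,10) → (9,10) → (9,9) → (10,9) → (10,8) → (10,7) → (9,7) → (9,6) → (8,6) → (7,6) → (7,7) → (6,7) → (6,6) → (5,6) → (5,7) → (4,7) → (4,6) → (3,6) → (2,6) → (2,7) → (3,7) → (3,8) → (4,8) → (4,9) → (4,10) → (4,11) → (3,11) → (3,10) → (2,10) → (2,11) → (1,11) → (1,10) → (0,10) → (0,9) → (0,8) → (1,8) → (1,7) → (1,6) → (0,6) → (0,5) → (0,4) → (0,3) → (0,2) → (1,2) → (1,3) → (1,4) → (2,4) → (2,5) → (3,5) → (4,5) → (4,4) → (3,4) → (3,3) → (2,3) → (2,2) → (2,1) → (1,1) → (1,0) → (2,0) → (3,0) → (4,0) → (5,0) → (5,1)
Distance: 67 steps

Solution:

┌─────────────┬───────┬─┐
│    ↓ ← ← ← ↰│  ↓ ← ↰│ │
├───┐ ╶───┬─╴ └─╴ ┌─┐ ╵ │
│↓ ↰│↳ → ↓│  ↑ ← ↲│ │↑ ↰│
│ ╷ └───┐ └─┬─────┘ ├─╴ │
│↓│↑ ← ↰│↳ ↓│↱ ↓    │↱ ↑│
│ └───┐ └─┐ │ ╷ ╶─┐ │ ╶─┤
│↓    │↑ ↰│↓│↑│↳ ↓│ │↑ ↰│
│ ┌─┐ ├─╴ ╵ │ └─┐ └─┴─╴ │
│↓│ │ │  ↑ ↲│↑ ↰│↳ → → ↑│
│ ╵ │ └─┬───┼─╴ ├───────┤
│↳ B│   │   │↱ ↑│       │
├───┴─┐ └─┐ │ ╶─┼───╴ ╷ │
│     │   │ │↑ ↰│↓ A  │ │
│ ┌─╴ ├─╴ │ ├─╴ │ ╶───┤ │
│ │   │   │ │↱ ↑│↳ → ↓│ │
│ │ ╶─┘ ┌─┘ │ ┌─┘ ╶─┐ │ │
│ │     │   │↑│     │↓│ │
├─┼───┬─┘ ╶─┤ └─┐ ┌─┘ │ │
│ │   │     │↑ ↰│ │↓ ↲│ │
│ ╵ ╷ ╵ ╶─┐ └─╴ └─┘ ┌─┘ │
│   │     │    ↑ ← ↲│   │
└───┴─────┴─────────┴───┘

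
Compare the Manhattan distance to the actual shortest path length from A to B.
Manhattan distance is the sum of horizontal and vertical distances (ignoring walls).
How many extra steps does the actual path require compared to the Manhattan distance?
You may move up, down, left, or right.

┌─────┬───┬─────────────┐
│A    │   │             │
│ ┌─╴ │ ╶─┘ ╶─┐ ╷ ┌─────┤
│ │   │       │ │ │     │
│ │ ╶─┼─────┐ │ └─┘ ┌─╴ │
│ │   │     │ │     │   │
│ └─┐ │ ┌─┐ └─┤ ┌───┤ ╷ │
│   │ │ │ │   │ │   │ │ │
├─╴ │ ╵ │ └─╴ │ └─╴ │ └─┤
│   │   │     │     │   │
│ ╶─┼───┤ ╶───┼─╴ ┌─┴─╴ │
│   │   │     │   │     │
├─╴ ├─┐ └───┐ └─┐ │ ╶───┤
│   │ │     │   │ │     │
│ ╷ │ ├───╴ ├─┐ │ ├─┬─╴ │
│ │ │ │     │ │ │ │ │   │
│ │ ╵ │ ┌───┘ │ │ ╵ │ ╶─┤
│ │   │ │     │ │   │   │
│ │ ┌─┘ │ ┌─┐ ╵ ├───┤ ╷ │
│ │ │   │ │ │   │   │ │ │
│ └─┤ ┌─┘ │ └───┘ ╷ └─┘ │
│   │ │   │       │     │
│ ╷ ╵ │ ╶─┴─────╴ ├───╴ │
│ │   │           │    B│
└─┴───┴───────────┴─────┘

Manhattan distance: |11 - 0| + |11 - 0| = 22
Actual path length: 46
Extra steps: 46 - 22 = 24

Solution:

┌─────┬───┬─────────────┐
│A → ↓│   │             │
│ ┌─╴ │ ╶─┘ ╶─┐ ╷ ┌─────┤
│ │↓ ↲│       │ │ │     │
│ │ ╶─┼─────┐ │ └─┘ ┌─╴ │
│ │↳ ↓│↱ → ↓│ │     │   │
│ └─┐ │ ┌─┐ └─┤ ┌───┤ ╷ │
│   │↓│↑│ │↳ ↓│ │   │ │ │
├─╴ │ ╵ │ └─╴ │ └─╴ │ └─┤
│   │↳ ↑│↓ ← ↲│     │   │
│ ╶─┼───┤ ╶───┼─╴ ┌─┴─╴ │
│   │   │↳ → ↓│   │     │
├─╴ ├─┐ └───┐ └─┐ │ ╶───┤
│   │ │     │↳ ↓│ │     │
│ ╷ │ ├───╴ ├─┐ │ ├─┬─╴ │
│ │ │ │     │ │↓│ │ │   │
│ │ ╵ │ ┌───┘ │ │ ╵ │ ╶─┤
│ │   │ │↓ ← ↰│↓│   │   │
│ │ ┌─┘ │ ┌─┐ ╵ ├───┤ ╷ │
│ │ │   │↓│ │↑ ↲│↱ ↓│ │ │
│ └─┤ ┌─┘ │ └───┘ ╷ └─┘ │
│   │ │↓ ↲│      ↑│↳ → ↓│
│ ╷ ╵ │ ╶─┴─────╴ ├───╴ │
│ │   │↳ → → → → ↑│    B│
└─┴───┴───────────┴─────┘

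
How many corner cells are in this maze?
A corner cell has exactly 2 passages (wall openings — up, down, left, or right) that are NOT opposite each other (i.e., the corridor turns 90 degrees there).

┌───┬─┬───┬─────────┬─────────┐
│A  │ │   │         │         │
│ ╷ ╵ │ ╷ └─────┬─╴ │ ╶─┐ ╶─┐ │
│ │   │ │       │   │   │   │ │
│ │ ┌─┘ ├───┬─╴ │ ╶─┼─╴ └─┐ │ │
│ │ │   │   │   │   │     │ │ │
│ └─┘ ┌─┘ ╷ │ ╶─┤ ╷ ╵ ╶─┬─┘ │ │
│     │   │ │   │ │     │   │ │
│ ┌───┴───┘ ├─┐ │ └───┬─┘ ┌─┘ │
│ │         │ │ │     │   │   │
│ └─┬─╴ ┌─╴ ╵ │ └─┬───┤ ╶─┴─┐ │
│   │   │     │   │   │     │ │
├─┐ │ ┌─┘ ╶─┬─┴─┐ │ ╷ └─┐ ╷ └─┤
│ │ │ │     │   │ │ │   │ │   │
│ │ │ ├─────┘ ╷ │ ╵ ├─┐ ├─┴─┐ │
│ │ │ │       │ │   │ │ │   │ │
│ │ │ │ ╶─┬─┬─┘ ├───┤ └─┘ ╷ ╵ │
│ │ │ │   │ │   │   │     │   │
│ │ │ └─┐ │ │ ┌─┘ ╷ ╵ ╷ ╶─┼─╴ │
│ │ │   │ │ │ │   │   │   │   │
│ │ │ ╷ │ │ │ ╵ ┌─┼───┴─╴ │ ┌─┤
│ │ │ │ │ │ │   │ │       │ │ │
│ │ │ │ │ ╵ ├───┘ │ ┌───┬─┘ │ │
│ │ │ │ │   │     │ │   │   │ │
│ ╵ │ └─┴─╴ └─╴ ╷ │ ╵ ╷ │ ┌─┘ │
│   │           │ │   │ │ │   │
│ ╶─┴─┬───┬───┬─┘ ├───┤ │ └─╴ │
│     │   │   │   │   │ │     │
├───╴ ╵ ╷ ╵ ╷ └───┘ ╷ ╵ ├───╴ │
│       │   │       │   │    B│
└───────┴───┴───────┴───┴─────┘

Counting corner cells (2 non-opposite passages):
Total corners: 107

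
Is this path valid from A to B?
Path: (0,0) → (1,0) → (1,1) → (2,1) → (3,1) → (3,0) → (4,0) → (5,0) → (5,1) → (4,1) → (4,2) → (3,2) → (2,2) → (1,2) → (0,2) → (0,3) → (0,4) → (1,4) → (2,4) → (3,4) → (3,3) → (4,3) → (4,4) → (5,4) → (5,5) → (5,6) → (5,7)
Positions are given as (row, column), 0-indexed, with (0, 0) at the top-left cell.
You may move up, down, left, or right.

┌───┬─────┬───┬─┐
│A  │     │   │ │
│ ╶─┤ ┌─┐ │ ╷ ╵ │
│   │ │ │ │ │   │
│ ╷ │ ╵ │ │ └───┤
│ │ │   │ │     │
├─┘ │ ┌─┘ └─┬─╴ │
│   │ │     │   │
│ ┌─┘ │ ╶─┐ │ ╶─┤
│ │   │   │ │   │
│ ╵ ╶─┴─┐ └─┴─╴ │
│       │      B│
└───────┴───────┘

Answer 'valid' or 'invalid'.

Checking path validity:
Result: All consecutive moves are passable.

valid

Correct solution:

┌───┬─────┬───┬─┐
│A  │↱ → ↓│   │ │
│ ╶─┤ ┌─┐ │ ╷ ╵ │
│↳ ↓│↑│ │↓│ │   │
│ ╷ │ ╵ │ │ └───┤
│ │↓│↑  │↓│     │
├─┘ │ ┌─┘ └─┬─╴ │
│↓ ↲│↑│↓ ↲  │   │
│ ┌─┘ │ ╶─┐ │ ╶─┤
│↓│↱ ↑│↳ ↓│ │   │
│ ╵ ╶─┴─┐ └─┴─╴ │
│↳ ↑    │↳ → → B│
└───────┴───────┘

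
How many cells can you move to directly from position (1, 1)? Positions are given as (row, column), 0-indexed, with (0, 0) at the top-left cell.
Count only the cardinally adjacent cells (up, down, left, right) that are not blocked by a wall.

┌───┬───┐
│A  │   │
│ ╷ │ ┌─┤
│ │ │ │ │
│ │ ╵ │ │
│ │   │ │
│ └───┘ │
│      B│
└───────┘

Checking passable neighbors of (1, 1):
Neighbors: (0, 1), (2, 1)
Count: 2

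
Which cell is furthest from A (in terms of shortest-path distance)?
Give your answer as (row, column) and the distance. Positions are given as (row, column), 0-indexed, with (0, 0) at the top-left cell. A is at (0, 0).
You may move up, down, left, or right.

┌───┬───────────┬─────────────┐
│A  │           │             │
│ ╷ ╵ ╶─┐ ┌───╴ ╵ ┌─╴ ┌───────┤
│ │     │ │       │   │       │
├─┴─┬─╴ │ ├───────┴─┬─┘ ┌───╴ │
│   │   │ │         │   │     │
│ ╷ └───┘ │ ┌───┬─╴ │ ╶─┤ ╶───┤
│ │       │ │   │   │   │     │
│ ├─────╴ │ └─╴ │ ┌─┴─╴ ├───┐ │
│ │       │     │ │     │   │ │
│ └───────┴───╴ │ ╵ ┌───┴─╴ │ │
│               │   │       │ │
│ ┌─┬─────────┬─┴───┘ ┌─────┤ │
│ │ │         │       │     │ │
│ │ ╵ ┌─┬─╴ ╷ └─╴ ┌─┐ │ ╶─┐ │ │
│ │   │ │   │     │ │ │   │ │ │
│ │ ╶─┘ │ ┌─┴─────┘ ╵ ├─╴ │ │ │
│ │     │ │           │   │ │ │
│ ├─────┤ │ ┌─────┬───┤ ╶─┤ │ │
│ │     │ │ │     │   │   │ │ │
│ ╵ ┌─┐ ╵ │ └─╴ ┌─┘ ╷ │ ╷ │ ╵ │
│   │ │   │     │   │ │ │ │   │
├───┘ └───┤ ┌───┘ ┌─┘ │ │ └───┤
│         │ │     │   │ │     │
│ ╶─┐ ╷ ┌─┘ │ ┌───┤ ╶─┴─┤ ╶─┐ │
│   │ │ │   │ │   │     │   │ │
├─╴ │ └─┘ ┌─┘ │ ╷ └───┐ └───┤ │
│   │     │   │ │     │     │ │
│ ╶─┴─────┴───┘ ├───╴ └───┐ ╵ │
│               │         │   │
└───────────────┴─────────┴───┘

Computing BFS distances from A to all cells:
Furthest cell: (13, 5)
Distance: 102 steps

Path from A to the furthest cell:

┌───┬───────────┬─────────────┐
│A ↓│↱ → ↓      │             │
│ ╷ ╵ ╶─┐ ┌───╴ ╵ ┌─╴ ┌───────┤
│ │↳ ↑  │↓│       │   │↱ → → ↓│
├─┴─┬─╴ │ ├───────┴─┬─┘ ┌───╴ │
│↓ ↰│   │↓│↱ → → → ↓│↱ ↑│↓ ← ↲│
│ ╷ └───┘ │ ┌───┬─╴ │ ╶─┤ ╶───┤
│↓│↑ ← ← ↲│↑│   │↓ ↲│↑ ↰│↳ → ↓│
│ ├─────╴ │ └─╴ │ ┌─┴─╴ ├───┐ │
│↓│       │↑ ← ↰│↓│↱ → ↑│   │↓│
│ └───────┴───╴ │ ╵ ┌───┴─╴ │ │
│↳ → → → → → → ↑│↳ ↑│       │↓│
│ ┌─┬─────────┬─┴───┘ ┌─────┤ │
│ │ │         │       │↓ ← ↰│↓│
│ │ ╵ ┌─┬─╴ ╷ └─╴ ┌─┐ │ ╶─┐ │ │
│ │   │ │   │     │ │ │↳ ↓│↑│↓│
│ │ ╶─┘ │ ┌─┴─────┘ ╵ ├─╴ │ │ │
│ │     │ │           │↓ ↲│↑│↓│
│ ├─────┤ │ ┌─────┬───┤ ╶─┤ │ │
│ │     │ │ │     │↓ ↰│↳ ↓│↑│↓│
│ ╵ ┌─┐ ╵ │ └─╴ ┌─┘ ╷ │ ╷ │ ╵ │
│   │ │   │     │↓ ↲│↑│ │↓│↑ ↲│
├───┘ └───┤ ┌───┘ ┌─┘ │ │ └───┤
│         │ │↓ ← ↲│↱ ↑│ │↳ → ↓│
│ ╶─┐ ╷ ┌─┘ │ ┌───┤ ╶─┴─┤ ╶─┐ │
│   │ │ │   │↓│   │↑ ← ↰│   │↓│
├─╴ │ └─┘ ┌─┘ │ ╷ └───┐ └───┤ │
│   │     │B ↲│ │     │↑ ← ↰│↓│
│ ╶─┴─────┴───┘ ├───╴ └───┐ ╵ │
│               │         │↑ ↲│
└───────────────┴─────────┴───┘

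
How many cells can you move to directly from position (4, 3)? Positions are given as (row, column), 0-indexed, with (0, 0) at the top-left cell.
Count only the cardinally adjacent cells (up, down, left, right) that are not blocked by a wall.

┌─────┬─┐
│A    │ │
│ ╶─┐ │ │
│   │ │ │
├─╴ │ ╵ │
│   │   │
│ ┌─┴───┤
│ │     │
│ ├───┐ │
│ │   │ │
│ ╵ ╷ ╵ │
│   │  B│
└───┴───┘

Checking passable neighbors of (4, 3):
Neighbors: (3, 3), (5, 3)
Count: 2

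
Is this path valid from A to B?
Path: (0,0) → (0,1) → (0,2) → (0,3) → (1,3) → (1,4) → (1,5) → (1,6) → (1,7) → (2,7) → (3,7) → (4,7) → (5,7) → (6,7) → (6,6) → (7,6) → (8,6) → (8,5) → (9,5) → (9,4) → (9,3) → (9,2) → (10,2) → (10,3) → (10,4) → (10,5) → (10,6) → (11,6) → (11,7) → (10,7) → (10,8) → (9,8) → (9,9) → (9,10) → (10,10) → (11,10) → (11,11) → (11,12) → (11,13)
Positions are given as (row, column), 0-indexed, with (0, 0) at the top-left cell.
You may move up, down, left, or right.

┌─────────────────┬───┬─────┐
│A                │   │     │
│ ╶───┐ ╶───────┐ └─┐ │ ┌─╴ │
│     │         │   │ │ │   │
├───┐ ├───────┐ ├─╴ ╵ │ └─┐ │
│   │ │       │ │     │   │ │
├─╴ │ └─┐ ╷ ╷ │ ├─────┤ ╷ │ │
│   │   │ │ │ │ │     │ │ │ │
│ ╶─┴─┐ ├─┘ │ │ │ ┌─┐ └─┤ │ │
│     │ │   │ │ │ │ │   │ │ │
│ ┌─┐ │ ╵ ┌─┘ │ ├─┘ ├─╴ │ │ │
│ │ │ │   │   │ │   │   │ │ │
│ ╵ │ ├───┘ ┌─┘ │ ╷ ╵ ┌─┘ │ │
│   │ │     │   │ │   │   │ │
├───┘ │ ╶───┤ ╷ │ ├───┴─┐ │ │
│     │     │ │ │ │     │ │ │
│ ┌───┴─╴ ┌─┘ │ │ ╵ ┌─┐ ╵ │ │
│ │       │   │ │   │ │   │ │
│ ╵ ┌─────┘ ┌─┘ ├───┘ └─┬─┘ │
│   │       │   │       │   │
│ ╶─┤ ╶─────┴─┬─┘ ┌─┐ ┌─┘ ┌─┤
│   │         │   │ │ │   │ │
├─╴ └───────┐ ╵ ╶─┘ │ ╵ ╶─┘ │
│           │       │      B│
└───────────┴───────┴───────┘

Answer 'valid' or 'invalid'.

Checking path validity:
Result: All consecutive moves are passable.

valid

Correct solution:

┌─────────────────┬───┬─────┐
│A → → ↓          │   │     │
│ ╶───┐ ╶───────┐ └─┐ │ ┌─╴ │
│     │↳ → → → ↓│   │ │ │   │
├───┐ ├───────┐ ├─╴ ╵ │ └─┐ │
│   │ │       │↓│     │   │ │
├─╴ │ └─┐ ╷ ╷ │ ├─────┤ ╷ │ │
│   │   │ │ │ │↓│     │ │ │ │
│ ╶─┴─┐ ├─┘ │ │ │ ┌─┐ └─┤ │ │
│     │ │   │ │↓│ │ │   │ │ │
│ ┌─┐ │ ╵ ┌─┘ │ ├─┘ ├─╴ │ │ │
│ │ │ │   │   │↓│   │   │ │ │
│ ╵ │ ├───┘ ┌─┘ │ ╷ ╵ ┌─┘ │ │
│   │ │     │↓ ↲│ │   │   │ │
├───┘ │ ╶───┤ ╷ │ ├───┴─┐ │ │
│     │     │↓│ │ │     │ │ │
│ ┌───┴─╴ ┌─┘ │ │ ╵ ┌─┐ ╵ │ │
│ │       │↓ ↲│ │   │ │   │ │
│ ╵ ┌─────┘ ┌─┘ ├───┘ └─┬─┘ │
│   │↓ ← ← ↲│   │↱ → ↓  │   │
│ ╶─┤ ╶─────┴─┬─┘ ┌─┐ ┌─┘ ┌─┤
│   │↳ → → → ↓│↱ ↑│ │↓│   │ │
├─╴ └───────┐ ╵ ╶─┘ │ ╵ ╶─┘ │
│           │↳ ↑    │↳ → → B│
└───────────┴───────┴───────┘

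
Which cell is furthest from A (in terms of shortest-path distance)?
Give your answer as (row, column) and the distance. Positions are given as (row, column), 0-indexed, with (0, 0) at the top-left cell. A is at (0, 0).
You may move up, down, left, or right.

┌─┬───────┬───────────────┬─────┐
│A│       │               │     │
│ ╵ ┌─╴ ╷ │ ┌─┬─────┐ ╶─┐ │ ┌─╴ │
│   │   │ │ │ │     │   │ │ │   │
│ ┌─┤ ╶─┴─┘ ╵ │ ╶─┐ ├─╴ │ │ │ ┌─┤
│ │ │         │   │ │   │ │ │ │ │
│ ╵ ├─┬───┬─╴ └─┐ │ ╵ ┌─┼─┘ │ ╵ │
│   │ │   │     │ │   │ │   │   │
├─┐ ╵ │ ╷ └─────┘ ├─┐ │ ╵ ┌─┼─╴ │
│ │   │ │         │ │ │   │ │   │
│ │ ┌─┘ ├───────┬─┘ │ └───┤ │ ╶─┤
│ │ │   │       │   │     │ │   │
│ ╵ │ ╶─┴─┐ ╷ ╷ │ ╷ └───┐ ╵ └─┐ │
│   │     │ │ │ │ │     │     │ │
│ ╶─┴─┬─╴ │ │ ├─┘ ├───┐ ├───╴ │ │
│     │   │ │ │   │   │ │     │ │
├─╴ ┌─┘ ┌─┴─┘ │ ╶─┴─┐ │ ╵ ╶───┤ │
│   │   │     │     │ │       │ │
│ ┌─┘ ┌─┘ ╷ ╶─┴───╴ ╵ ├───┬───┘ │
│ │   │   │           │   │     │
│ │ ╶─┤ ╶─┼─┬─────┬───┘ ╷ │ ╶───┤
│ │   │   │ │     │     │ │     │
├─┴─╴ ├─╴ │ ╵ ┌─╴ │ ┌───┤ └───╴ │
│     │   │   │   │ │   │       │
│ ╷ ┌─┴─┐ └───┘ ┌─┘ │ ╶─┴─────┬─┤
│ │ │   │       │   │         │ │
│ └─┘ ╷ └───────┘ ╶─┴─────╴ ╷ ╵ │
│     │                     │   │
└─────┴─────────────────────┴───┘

Computing BFS distances from A to all cells:
Furthest cell: (3, 11)
Distance: 108 steps

Path from A to the furthest cell:

┌─┬───────┬───────────────┬─────┐
│A│↱ → ↓  │↱ → → → → ↓    │↓ ← ↰│
│ ╵ ┌─╴ ╷ │ ┌─┬─────┐ ╶─┐ │ ┌─╴ │
│↳ ↑│↓ ↲│ │↑│ │↓ ← ↰│↳ ↓│ │↓│↱ ↑│
│ ┌─┤ ╶─┴─┘ ╵ │ ╶─┐ ├─╴ │ │ │ ┌─┤
│ │ │↳ → → ↑  │↳ ↓│↑│↓ ↲│ │↓│↑│ │
│ ╵ ├─┬───┬─╴ └─┐ │ ╵ ┌─┼─┘ │ ╵ │
│   │ │↓ ↰│     │↓│↑ ↲│B│↓ ↲│↑ ↰│
├─┐ ╵ │ ╷ └─────┘ ├─┐ │ ╵ ┌─┼─╴ │
│ │   │↓│↑ ← ← ← ↲│ │ │↑ ↲│ │↱ ↑│
│ │ ┌─┘ ├───────┬─┘ │ └───┤ │ ╶─┤
│ │ │↓ ↲│       │   │     │ │↑ ↰│
│ ╵ │ ╶─┴─┐ ╷ ╷ │ ╷ └───┐ ╵ └─┐ │
│   │↳ → ↓│ │ │ │ │     │     │↑│
│ ╶─┴─┬─╴ │ │ ├─┘ ├───┐ ├───╴ │ │
│     │↓ ↲│ │ │   │   │ │     │↑│
├─╴ ┌─┘ ┌─┴─┘ │ ╶─┴─┐ │ ╵ ╶───┤ │
│   │↓ ↲│     │     │ │       │↑│
│ ┌─┘ ┌─┘ ╷ ╶─┴───╴ ╵ ├───┬───┘ │
│ │↓ ↲│   │           │↱ ↓│↱ → ↑│
│ │ ╶─┤ ╶─┼─┬─────┬───┘ ╷ │ ╶───┤
│ │↳ ↓│   │ │     │↱ → ↑│↓│↑ ← ↰│
├─┴─╴ ├─╴ │ ╵ ┌─╴ │ ┌───┤ └───╴ │
│↓ ← ↲│   │   │   │↑│   │↳ → → ↑│
│ ╷ ┌─┴─┐ └───┘ ┌─┘ │ ╶─┴─────┬─┤
│↓│ │↱ ↓│       │↱ ↑│         │ │
│ └─┘ ╷ └───────┘ ╶─┴─────╴ ╷ ╵ │
│↳ → ↑│↳ → → → → ↑          │   │
└─────┴─────────────────────┴───┘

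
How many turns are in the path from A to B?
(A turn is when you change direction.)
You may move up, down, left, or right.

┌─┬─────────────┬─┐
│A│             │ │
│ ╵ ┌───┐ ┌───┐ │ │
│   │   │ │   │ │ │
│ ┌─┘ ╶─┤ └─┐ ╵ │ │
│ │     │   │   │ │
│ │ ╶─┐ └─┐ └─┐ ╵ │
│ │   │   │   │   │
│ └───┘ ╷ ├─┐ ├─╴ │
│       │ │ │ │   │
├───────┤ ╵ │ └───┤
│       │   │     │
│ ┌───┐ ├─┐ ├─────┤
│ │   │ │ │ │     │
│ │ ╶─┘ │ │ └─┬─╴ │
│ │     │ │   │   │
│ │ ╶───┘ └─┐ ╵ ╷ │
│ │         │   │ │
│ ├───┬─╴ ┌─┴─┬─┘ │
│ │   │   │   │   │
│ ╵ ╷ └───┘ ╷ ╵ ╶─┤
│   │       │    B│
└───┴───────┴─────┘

Directions: down, down, down, down, right, right, right, up, right, down, down, right, down, down, right, down, right, up, right, down, down, left, down, right
Number of turns: 15

Solution:

┌─┬─────────────┬─┐
│A│             │ │
│ ╵ ┌───┐ ┌───┐ │ │
│↓  │   │ │   │ │ │
│ ┌─┘ ╶─┤ └─┐ ╵ │ │
│↓│     │   │   │ │
│ │ ╶─┐ └─┐ └─┐ ╵ │
│↓│   │↱ ↓│   │   │
│ └───┘ ╷ ├─┐ ├─╴ │
│↳ → → ↑│↓│ │ │   │
├───────┤ ╵ │ └───┤
│       │↳ ↓│     │
│ ┌───┐ ├─┐ ├─────┤
│ │   │ │ │↓│     │
│ │ ╶─┘ │ │ └─┬─╴ │
│ │     │ │↳ ↓│↱ ↓│
│ │ ╶───┘ └─┐ ╵ ╷ │
│ │         │↳ ↑│↓│
│ ├───┬─╴ ┌─┴─┬─┘ │
│ │   │   │   │↓ ↲│
│ ╵ ╷ └───┘ ╷ ╵ ╶─┤
│   │       │  ↳ B│
└───┴───────┴─────┘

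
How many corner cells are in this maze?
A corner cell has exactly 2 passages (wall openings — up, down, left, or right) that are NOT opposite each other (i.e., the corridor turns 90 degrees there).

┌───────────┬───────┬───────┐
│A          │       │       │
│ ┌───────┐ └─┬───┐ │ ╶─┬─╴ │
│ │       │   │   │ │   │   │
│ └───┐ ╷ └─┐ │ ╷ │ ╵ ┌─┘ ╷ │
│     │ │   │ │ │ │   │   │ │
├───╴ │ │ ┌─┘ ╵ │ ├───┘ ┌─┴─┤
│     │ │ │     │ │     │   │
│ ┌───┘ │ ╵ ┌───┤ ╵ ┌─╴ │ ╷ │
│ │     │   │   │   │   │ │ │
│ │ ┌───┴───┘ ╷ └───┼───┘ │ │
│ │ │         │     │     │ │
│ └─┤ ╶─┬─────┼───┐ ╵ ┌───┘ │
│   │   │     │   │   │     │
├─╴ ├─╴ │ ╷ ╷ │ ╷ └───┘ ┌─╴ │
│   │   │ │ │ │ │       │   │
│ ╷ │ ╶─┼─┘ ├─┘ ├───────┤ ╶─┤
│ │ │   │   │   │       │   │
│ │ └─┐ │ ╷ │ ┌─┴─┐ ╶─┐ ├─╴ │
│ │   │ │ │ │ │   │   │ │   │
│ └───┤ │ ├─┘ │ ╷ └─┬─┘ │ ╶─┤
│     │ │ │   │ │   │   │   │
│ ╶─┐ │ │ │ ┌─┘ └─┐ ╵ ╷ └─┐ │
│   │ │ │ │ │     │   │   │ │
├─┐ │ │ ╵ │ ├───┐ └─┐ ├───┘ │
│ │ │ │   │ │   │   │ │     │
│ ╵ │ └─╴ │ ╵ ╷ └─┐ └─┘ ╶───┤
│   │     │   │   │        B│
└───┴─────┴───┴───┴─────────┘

Counting corner cells (2 non-opposite passages):
Total corners: 99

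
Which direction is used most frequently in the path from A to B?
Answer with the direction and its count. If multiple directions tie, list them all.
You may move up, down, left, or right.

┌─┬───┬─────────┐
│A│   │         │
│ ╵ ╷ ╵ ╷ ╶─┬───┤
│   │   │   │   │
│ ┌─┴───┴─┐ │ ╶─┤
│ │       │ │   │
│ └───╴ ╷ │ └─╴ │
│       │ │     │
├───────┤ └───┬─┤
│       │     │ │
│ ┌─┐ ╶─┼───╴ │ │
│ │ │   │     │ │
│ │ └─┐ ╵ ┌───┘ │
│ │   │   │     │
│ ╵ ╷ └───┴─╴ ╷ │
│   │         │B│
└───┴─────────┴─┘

Directions: down, down, down, right, right, right, up, right, down, down, right, right, down, left, left, down, left, up, left, up, left, left, down, down, down, right, up, right, down, right, right, right, right, up, right, down
Counts: {'down': 12, 'right': 13, 'up': 5, 'left': 6}
Most common: right (13 times)

Solution:

┌─┬───┬─────────┐
│A│   │         │
│ ╵ ╷ ╵ ╷ ╶─┬───┤
│↓  │   │   │   │
│ ┌─┴───┴─┐ │ ╶─┤
│↓│    ↱ ↓│ │   │
│ └───╴ ╷ │ └─╴ │
│↳ → → ↑│↓│     │
├───────┤ └───┬─┤
│↓ ← ↰  │↳ → ↓│ │
│ ┌─┐ ╶─┼───╴ │ │
│↓│ │↑ ↰│↓ ← ↲│ │
│ │ └─┐ ╵ ┌───┘ │
│↓│↱ ↓│↑ ↲│  ↱ ↓│
│ ╵ ╷ └───┴─╴ ╷ │
│↳ ↑│↳ → → → ↑│B│
└───┴─────────┴─┘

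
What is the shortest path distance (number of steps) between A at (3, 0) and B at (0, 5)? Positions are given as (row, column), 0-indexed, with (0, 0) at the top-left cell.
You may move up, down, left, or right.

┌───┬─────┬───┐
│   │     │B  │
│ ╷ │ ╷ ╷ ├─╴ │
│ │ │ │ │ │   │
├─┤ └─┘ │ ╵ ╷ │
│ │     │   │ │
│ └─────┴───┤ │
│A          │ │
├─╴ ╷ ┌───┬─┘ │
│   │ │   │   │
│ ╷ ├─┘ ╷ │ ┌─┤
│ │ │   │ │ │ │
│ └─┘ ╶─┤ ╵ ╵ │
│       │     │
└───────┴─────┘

Finding path from (3, 0) to (0, 5):
Path: (3,0) → (3,1) → (4,1) → (4,0) → (5,0) → (6,0) → (6,1) → (6,2) → (5,2) → (5,3) → (4,3) → (4,4) → (5,4) → (6,4) → (6,5) → (5,5) → (4,5) → (4,6) → (3,6) → (2,6) → (1,6) → (0,6) → (0,5)
Distance: 22 steps

Solution:

┌───┬─────┬───┐
│   │     │B ↰│
│ ╷ │ ╷ ╷ ├─╴ │
│ │ │ │ │ │  ↑│
├─┤ └─┘ │ ╵ ╷ │
│ │     │   │↑│
│ └─────┴───┤ │
│A ↓        │↑│
├─╴ ╷ ┌───┬─┘ │
│↓ ↲│ │↱ ↓│↱ ↑│
│ ╷ ├─┘ ╷ │ ┌─┤
│↓│ │↱ ↑│↓│↑│ │
│ └─┘ ╶─┤ ╵ ╵ │
│↳ → ↑  │↳ ↑  │
└───────┴─────┘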